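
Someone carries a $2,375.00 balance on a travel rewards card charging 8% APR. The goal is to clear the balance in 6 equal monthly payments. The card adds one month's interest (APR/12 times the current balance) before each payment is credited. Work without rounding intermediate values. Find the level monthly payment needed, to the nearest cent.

$405.12

Monthly rate r = 8%/12 = 0.666667% = 0.00666667.
Level-payment amortization: P = B₀·r / (1 − (1+r)^(−n)) = 2375.00·0.00666667 / (1 − 1.00667^(−6)).
Denominator 1 − (1+r)^(−6) = 0.0390830136.
P = 15.8333 / 0.0390830136 ≈ 405.12.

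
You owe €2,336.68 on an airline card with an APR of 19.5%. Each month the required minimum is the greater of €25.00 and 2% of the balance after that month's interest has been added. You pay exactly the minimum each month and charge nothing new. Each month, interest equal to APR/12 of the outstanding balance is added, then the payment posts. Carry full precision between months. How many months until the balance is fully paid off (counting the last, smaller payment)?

Monthly rate r = 19.5%/12 = 1.625% = 0.01625.
While 2% of the post-interest balance exceeds €25.00, each month B ← (B·(1+r))·(1 − 0.02), i.e. B shrinks by the factor (1+r)·0.98 = 0.99593.
This holds for months 1–158. Entering month 159 the balance is €1,225.77; 2% of the post-interest balance is now below €25.00, so the flat €25.00 minimum applies from here.
From month 159 a fixed €25.00 at rate r clears €1,225.77 in 99 more payments. Total: 158 + 99 = 257 months.

257 months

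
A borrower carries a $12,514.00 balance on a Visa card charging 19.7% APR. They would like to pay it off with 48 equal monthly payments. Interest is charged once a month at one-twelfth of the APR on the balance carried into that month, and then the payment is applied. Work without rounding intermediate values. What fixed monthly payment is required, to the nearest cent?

Monthly rate r = 19.7%/12 = 1.64167% = 0.0164167.
Level-payment amortization: P = B₀·r / (1 − (1+r)^(−n)) = 12514.00·0.0164167 / (1 − 1.01642^(−48)).
Denominator 1 − (1+r)^(−48) = 0.542327659.
P = 205.438 / 0.542327659 ≈ 378.81.

$378.81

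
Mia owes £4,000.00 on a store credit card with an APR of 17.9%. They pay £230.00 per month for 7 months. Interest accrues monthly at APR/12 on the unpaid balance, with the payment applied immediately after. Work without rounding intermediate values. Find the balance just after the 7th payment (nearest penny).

Monthly rate r = 17.9%/12 = 1.49167% = 0.0149167.
Each month: B ← B·(1+r) − £230.00.
Month 1: interest £59.67; balance after payment £3,829.67.
Month 2: interest £57.13; balance after payment £3,656.79.
Month 3: interest £54.55; balance after payment £3,481.34.
Month 4: interest £51.93; balance after payment £3,303.27.
Month 5: interest £49.27; balance after payment £3,122.54.
Month 6: interest £46.58; balance after payment £2,939.12.
Month 7: interest £43.84; balance after payment £2,752.96.

£2,752.96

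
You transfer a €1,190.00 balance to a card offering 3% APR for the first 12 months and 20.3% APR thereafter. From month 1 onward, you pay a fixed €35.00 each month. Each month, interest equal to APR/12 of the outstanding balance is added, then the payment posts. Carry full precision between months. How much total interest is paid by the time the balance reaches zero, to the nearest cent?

Promo months 1–12 at r₀ = 3%/12 = 0.0025; months 13+ at r₁ = 20.3%/12 = 0.0169167.
After month 12: iterate B ← B·(1+r₀) − €35.00 for 12 months → €800.37.
Then at r₁ with €35.00/mo: n₂ = −ln(1 − r₁·B/P)/ln(1+r₁) ≈ 29.16 → 30 more payments.
Total paid = 41·€35.00 + €5.59 = €1,440.59; interest = €1,440.59 − €1,190.00 = €250.59.

€250.59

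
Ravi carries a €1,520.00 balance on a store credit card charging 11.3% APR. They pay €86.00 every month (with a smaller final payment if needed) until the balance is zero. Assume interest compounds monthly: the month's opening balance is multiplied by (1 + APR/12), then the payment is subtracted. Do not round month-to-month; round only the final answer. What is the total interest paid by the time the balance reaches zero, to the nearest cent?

Monthly rate r = 11.3%/12 = 0.941667% = 0.00941667.
Payoff takes n = ⌈−ln(1 − rB₀/P)/ln(1+r)⌉ = ⌈19.423⌉ = 20 payments; the last is €36.46.
Total paid = 19·€86.00 + €36.46 = €1,670.46.
Total interest = total paid − principal = €1,670.46 − €1,520.00 = €150.46.

€150.46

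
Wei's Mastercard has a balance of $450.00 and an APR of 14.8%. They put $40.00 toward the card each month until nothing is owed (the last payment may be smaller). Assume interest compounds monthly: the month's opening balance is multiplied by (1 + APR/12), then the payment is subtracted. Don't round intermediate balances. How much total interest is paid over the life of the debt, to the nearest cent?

$37.46

Monthly rate r = 14.8%/12 = 1.23333% = 0.0123333.
Payoff takes n = ⌈−ln(1 − rB₀/P)/ln(1+r)⌉ = ⌈12.186⌉ = 13 payments; the last is $7.46.
Total paid = 12·$40.00 + $7.46 = $487.46.
Total interest = total paid − principal = $487.46 − $450.00 = $37.46.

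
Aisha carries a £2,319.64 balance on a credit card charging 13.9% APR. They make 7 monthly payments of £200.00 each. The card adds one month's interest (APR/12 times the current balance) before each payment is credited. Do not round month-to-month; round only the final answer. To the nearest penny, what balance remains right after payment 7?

£1,064.79

Monthly rate r = 13.9%/12 = 1.15833% = 0.0115833.
Each month: B ← B·(1+r) − £200.00.
Month 1: interest £26.87; balance after payment £2,146.51.
Month 2: interest £24.86; balance after payment £1,971.37.
Month 3: interest £22.84; balance after payment £1,794.21.
Month 4: interest £20.78; balance after payment £1,614.99.
Month 5: interest £18.71; balance after payment £1,433.70.
Month 6: interest £16.61; balance after payment £1,250.30.
Month 7: interest £14.48; balance after payment £1,064.79.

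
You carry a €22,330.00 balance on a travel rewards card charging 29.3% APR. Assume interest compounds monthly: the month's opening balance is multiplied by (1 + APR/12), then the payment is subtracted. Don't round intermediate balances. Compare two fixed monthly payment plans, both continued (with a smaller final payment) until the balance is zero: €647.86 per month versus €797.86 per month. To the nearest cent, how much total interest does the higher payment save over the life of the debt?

Monthly rate r = 29.3%/12 = 2.44167% = 0.0244167.
At €647.86/mo: n = ⌈−ln(1 − rB₀/P)/ln(1+r)⌉ = 77 payments (last €246.59); total interest = total paid − €22,330.00 = €27,153.95.
At €797.86/mo: 48 payments (last €537.49); total interest €15,706.91.
Interest saved = €27,153.95 − €15,706.91 = €11,447.04.

€11,447.04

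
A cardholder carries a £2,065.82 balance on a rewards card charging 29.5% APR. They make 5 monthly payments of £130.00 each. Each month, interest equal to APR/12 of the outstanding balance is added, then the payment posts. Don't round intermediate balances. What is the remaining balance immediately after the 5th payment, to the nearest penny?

Monthly rate r = 29.5%/12 = 2.45833% = 0.0245833.
Each month: B ← B·(1+r) − £130.00.
Month 1: interest £50.78; balance after payment £1,986.60.
Month 2: interest £48.84; balance after payment £1,905.44.
Month 3: interest £46.84; balance after payment £1,822.28.
Month 4: interest £44.80; balance after payment £1,737.08.
Month 5: interest £42.70; balance after payment £1,649.79.

£1,649.79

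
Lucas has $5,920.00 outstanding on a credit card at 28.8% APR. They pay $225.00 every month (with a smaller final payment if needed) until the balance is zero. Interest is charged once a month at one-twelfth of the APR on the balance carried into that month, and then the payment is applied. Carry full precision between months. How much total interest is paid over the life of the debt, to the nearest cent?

Monthly rate r = 28.8%/12 = 2.4% = 0.024.
Payoff takes n = ⌈−ln(1 − rB₀/P)/ln(1+r)⌉ = ⌈42.090⌉ = 43 payments; the last is $20.43.
Total paid = 42·$225.00 + $20.43 = $9,470.43.
Total interest = total paid − principal = $9,470.43 − $5,920.00 = $3,550.43.

$3,550.43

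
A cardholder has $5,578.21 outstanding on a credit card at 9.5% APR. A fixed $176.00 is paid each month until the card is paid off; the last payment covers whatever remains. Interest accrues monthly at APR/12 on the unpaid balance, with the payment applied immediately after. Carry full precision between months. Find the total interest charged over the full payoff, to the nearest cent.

$870.07

Monthly rate r = 9.5%/12 = 0.791667% = 0.00791667.
Payoff takes n = ⌈−ln(1 − rB₀/P)/ln(1+r)⌉ = ⌈36.637⌉ = 37 payments; the last is $112.28.
Total paid = 36·$176.00 + $112.28 = $6,448.28.
Total interest = total paid − principal = $6,448.28 − $5,578.21 = $870.07.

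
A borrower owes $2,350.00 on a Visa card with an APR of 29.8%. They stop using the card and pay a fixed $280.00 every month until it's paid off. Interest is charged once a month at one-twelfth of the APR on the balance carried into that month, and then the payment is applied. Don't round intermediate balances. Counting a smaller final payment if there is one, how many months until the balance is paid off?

10 payments

Monthly rate r = 29.8%/12 = 2.48333% = 0.0248333.
Recurrence: B ← B·(1+r) − $280.00.
Month 1: interest $58.36; balance after payment $2,128.36.
Month 2: interest $52.85; balance after payment $1,901.21.
Closed form: n = −ln(1 − rB₀/P)/ln(1+r) = −ln(0.79158)/ln(1.02483) ≈ 9.528, so the balance reaches zero during payment 10.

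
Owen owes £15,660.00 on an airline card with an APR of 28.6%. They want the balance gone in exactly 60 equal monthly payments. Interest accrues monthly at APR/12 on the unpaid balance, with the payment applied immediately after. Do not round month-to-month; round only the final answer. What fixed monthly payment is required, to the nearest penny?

Monthly rate r = 28.6%/12 = 2.38333% = 0.0238333.
Level-payment amortization: P = B₀·r / (1 − (1+r)^(−n)) = 15660.00·0.0238333 / (1 − 1.02383^(−60)).
Denominator 1 − (1+r)^(−60) = 0.756642854.
P = 373.23 / 0.756642854 ≈ 493.27.

£493.27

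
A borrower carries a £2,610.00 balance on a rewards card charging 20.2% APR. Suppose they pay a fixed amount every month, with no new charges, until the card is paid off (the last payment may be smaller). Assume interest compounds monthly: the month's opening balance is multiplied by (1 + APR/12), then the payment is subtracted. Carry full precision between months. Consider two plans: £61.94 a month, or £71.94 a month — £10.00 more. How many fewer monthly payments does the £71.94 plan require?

Monthly rate r = 20.2%/12 = 1.68333% = 0.0168333.
At £61.94/mo: n = ⌈−ln(1 − rB₀/P)/ln(1+r)⌉ = 75 payments (last £0.82); total interest = total paid − £2,610.00 = £1,974.38.
At £71.94/mo: 57 payments (last £37.34); total interest £1,455.98.
Payments saved = 75 − 57 = 18.

18 fewer payments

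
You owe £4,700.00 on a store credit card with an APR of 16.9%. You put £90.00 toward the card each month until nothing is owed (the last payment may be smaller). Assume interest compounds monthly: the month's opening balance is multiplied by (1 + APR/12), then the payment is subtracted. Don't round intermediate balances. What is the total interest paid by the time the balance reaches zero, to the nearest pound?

Monthly rate r = 16.9%/12 = 1.40833% = 0.0140833.
Payoff takes n = ⌈−ln(1 − rB₀/P)/ln(1+r)⌉ = ⌈95.085⌉ = 96 payments; the last is £7.71.
Total paid = 95·£90.00 + £7.71 = £8,557.71.
Total interest = total paid − principal = £8,557.71 − £4,700.00 = £3,857.71.

£3,858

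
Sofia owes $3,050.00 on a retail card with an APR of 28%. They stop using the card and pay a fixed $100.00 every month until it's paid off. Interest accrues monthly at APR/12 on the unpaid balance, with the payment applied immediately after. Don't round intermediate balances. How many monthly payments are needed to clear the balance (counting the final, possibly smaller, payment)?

Monthly rate r = 28%/12 = 2.33333% = 0.0233333.
Recurrence: B ← B·(1+r) − $100.00.
Month 1: interest $71.17; balance after payment $3,021.17.
Month 2: interest $70.49; balance after payment $2,991.66.
Closed form: n = −ln(1 − rB₀/P)/ln(1+r) = −ln(0.28833)/ln(1.02333) ≈ 53.918, so the balance reaches zero during payment 54.

54 payments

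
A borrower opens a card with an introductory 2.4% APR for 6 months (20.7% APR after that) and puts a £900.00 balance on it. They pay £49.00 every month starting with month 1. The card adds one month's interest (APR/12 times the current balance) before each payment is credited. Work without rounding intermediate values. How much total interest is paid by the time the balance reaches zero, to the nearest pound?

£94

Promo months 1–6 at r₀ = 2.4%/12 = 0.002; months 7+ at r₁ = 20.7%/12 = 0.01725.
After month 6: iterate B ← B·(1+r₀) − £49.00 for 6 months → £615.38.
Then at r₁ with £49.00/mo: n₂ = −ln(1 − r₁·B/P)/ln(1+r₁) ≈ 14.28 → 15 more payments.
Total paid = 20·£49.00 + £13.61 = £993.61; interest = £993.61 − £900.00 = £93.61.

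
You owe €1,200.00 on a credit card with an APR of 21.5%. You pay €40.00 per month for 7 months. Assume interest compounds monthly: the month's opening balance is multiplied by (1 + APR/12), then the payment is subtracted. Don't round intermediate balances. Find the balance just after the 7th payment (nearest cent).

Monthly rate r = 21.5%/12 = 1.79167% = 0.0179167.
Each month: B ← B·(1+r) − €40.00.
Month 1: interest €21.50; balance after payment €1,181.50.
Month 2: interest €21.17; balance after payment €1,162.67.
Month 3: interest €20.83; balance after payment €1,143.50.
Month 4: interest €20.49; balance after payment €1,123.99.
Month 5: interest €20.14; balance after payment €1,104.13.
Month 6: interest €19.78; balance after payment €1,083.91.
Month 7: interest €19.42; balance after payment €1,063.33.

€1,063.33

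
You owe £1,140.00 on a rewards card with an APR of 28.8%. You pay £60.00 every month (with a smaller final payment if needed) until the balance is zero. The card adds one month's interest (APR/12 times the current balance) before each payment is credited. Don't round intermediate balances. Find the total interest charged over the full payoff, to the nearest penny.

Monthly rate r = 28.8%/12 = 2.4% = 0.024.
Payoff takes n = ⌈−ln(1 − rB₀/P)/ln(1+r)⌉ = ⌈25.670⌉ = 26 payments; the last is £40.36.
Total paid = 25·£60.00 + £40.36 = £1,540.36.
Total interest = total paid − principal = £1,540.36 − £1,140.00 = £400.36.

£400.36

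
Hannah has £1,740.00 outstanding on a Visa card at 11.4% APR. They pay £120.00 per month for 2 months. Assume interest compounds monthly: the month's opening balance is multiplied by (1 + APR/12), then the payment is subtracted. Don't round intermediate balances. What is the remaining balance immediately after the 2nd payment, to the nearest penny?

Monthly rate r = 11.4%/12 = 0.95% = 0.0095.
Each month: B ← B·(1+r) − £120.00.
Month 1: interest £16.53; balance after payment £1,636.53.
Month 2: interest £15.55; balance after payment £1,532.08.

£1,532.08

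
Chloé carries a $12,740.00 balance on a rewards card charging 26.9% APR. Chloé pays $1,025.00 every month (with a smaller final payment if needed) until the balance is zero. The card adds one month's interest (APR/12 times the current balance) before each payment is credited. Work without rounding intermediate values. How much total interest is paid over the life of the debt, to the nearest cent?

Monthly rate r = 26.9%/12 = 2.24167% = 0.0224167.
Payoff takes n = ⌈−ln(1 − rB₀/P)/ln(1+r)⌉ = ⌈14.732⌉ = 15 payments; the last is $752.42.
Total paid = 14·$1,025.00 + $752.42 = $15,102.42.
Total interest = total paid − principal = $15,102.42 − $12,740.00 = $2,362.42.

$2,362.42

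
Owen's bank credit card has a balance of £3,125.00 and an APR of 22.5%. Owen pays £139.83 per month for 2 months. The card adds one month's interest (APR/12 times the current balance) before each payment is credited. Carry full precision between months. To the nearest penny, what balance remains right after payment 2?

Monthly rate r = 22.5%/12 = 1.875% = 0.01875.
Each month: B ← B·(1+r) − £139.83.
Month 1: interest £58.59; balance after payment £3,043.76.
Month 2: interest £57.07; balance after payment £2,961.00.

£2,961.00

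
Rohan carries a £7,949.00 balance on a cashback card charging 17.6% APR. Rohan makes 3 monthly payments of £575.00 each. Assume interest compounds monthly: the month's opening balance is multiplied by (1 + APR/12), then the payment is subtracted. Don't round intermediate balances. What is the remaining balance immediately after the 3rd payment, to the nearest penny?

Monthly rate r = 17.6%/12 = 1.46667% = 0.0146667.
Each month: B ← B·(1+r) − £575.00.
Month 1: interest £116.59; balance after payment £7,490.59.
Month 2: interest £109.86; balance after payment £7,025.45.
Month 3: interest £103.04; balance after payment £6,553.49.

£6,553.49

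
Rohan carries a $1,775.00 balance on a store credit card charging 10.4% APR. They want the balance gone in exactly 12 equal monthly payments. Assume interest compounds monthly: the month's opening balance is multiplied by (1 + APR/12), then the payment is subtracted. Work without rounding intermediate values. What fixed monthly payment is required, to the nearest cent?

$156.38

Monthly rate r = 10.4%/12 = 0.866667% = 0.00866667.
Level-payment amortization: P = B₀·r / (1 − (1+r)^(−n)) = 1775.00·0.00866667 / (1 − 1.00867^(−12)).
Denominator 1 − (1+r)^(−12) = 0.0983707914.
P = 15.3833 / 0.0983707914 ≈ 156.38.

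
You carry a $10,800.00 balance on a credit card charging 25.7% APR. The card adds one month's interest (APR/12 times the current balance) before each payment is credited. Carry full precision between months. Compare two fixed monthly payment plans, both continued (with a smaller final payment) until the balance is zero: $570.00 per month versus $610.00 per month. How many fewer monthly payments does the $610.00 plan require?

Monthly rate r = 25.7%/12 = 2.14167% = 0.0214167.
At $570.00/mo: n = ⌈−ln(1 − rB₀/P)/ln(1+r)⌉ = 25 payments (last $322.88); total interest = total paid − $10,800.00 = $3,202.88.
At $610.00/mo: 23 payments (last $304.52); total interest $2,924.52.
Payments saved = 25 − 23 = 2.

2 fewer payments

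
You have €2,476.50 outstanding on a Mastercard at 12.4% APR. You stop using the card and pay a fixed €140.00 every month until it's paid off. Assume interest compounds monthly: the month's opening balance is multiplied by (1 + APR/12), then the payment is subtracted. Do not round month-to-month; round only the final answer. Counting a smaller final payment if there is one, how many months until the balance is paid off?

Monthly rate r = 12.4%/12 = 1.03333% = 0.0103333.
Recurrence: B ← B·(1+r) − €140.00.
Month 1: interest €25.59; balance after payment €2,362.09.
Month 2: interest €24.41; balance after payment €2,246.50.
Closed form: n = −ln(1 − rB₀/P)/ln(1+r) = −ln(0.81721)/ln(1.01033) ≈ 19.635, so the balance reaches zero during payment 20.

20 months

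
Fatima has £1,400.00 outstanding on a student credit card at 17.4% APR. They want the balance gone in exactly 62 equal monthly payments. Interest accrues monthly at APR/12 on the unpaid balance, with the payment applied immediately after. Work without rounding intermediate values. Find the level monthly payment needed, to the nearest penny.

£34.38

Monthly rate r = 17.4%/12 = 1.45% = 0.0145.
Level-payment amortization: P = B₀·r / (1 − (1+r)^(−n)) = 1400.00·0.0145 / (1 − 1.0145^(−62)).
Denominator 1 − (1+r)^(−62) = 0.590387864.
P = 20.3 / 0.590387864 ≈ 34.38.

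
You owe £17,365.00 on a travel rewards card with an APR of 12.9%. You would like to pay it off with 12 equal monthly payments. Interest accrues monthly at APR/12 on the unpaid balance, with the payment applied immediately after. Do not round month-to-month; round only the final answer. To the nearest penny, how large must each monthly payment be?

Monthly rate r = 12.9%/12 = 1.075% = 0.01075.
Level-payment amortization: P = B₀·r / (1 − (1+r)^(−n)) = 17365.00·0.01075 / (1 − 1.01075^(−12)).
Denominator 1 − (1+r)^(−12) = 0.1204207.
P = 186.674 / 0.1204207 ≈ 1550.18.

£1,550.18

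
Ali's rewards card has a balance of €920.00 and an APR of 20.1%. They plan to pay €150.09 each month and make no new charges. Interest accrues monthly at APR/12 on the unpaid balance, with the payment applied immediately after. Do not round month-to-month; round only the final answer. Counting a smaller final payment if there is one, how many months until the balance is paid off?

7 months

Monthly rate r = 20.1%/12 = 1.675% = 0.01675.
Recurrence: B ← B·(1+r) − €150.09.
Month 1: interest €15.41; balance after payment €785.32.
Month 2: interest €13.15; balance after payment €648.38.
Closed form: n = −ln(1 − rB₀/P)/ln(1+r) = −ln(0.89733)/ln(1.01675) ≈ 6.522, so the balance reaches zero during payment 7.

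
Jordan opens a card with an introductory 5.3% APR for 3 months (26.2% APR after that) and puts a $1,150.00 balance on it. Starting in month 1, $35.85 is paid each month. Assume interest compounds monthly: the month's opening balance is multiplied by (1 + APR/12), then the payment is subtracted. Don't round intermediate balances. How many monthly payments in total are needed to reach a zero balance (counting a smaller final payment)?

51 months

Promo months 1–3 at r₀ = 5.3%/12 = 0.00441667; months 4+ at r₁ = 26.2%/12 = 0.0218333.
After month 3: iterate B ← B·(1+r₀) − $35.85 for 3 months → $1,057.28.
Then at r₁ with $35.85/mo: n₂ = −ln(1 − r₁·B/P)/ln(1+r₁) ≈ 47.81 → 48 more payments.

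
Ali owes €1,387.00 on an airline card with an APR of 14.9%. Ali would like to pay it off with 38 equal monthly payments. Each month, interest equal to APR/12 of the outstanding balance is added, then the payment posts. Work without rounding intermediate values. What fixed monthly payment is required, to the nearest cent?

Monthly rate r = 14.9%/12 = 1.24167% = 0.0124167.
Level-payment amortization: P = B₀·r / (1 − (1+r)^(−n)) = 1387.00·0.0124167 / (1 − 1.01242^(−38)).
Denominator 1 − (1+r)^(−38) = 0.374327407.
P = 17.2219 / 0.374327407 ≈ 46.01.

€46.01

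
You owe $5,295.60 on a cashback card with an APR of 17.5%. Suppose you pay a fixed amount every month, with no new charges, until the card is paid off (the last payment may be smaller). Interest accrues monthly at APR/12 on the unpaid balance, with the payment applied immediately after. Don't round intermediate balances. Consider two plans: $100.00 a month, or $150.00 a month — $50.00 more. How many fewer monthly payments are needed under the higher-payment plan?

53 fewer payments

Monthly rate r = 17.5%/12 = 1.45833% = 0.0145833.
At $100.00/mo: n = ⌈−ln(1 − rB₀/P)/ln(1+r)⌉ = 103 payments (last $19.86); total interest = total paid − $5,295.60 = $4,924.26.
At $150.00/mo: 50 payments (last $143.79); total interest $2,198.19.
Payments saved = 103 − 50 = 53.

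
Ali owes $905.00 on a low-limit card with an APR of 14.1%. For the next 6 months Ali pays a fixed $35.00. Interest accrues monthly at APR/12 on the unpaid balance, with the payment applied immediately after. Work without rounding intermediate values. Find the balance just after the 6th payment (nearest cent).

$754.44

Monthly rate r = 14.1%/12 = 1.175% = 0.01175.
Each month: B ← B·(1+r) − $35.00.
Month 1: interest $10.63; balance after payment $880.63.
Month 2: interest $10.35; balance after payment $855.98.
Month 3: interest $10.06; balance after payment $831.04.
Month 4: interest $9.76; balance after payment $805.80.
Month 5: interest $9.47; balance after payment $780.27.
Month 6: interest $9.17; balance after payment $754.44.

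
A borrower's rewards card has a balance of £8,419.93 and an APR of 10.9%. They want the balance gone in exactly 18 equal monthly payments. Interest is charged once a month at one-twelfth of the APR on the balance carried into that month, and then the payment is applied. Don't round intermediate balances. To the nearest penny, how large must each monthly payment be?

Monthly rate r = 10.9%/12 = 0.908333% = 0.00908333.
Level-payment amortization: P = B₀·r / (1 − (1+r)^(−n)) = 8419.93·0.00908333 / (1 − 1.00908^(−18)).
Denominator 1 − (1+r)^(−18) = 0.150206503.
P = 76.481 / 0.150206503 ≈ 509.17.

£509.17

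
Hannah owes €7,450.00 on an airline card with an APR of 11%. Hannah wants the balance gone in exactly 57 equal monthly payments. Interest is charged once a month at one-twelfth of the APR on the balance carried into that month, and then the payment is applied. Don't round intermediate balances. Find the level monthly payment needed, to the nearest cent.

€168.39

Monthly rate r = 11%/12 = 0.916667% = 0.00916667.
Level-payment amortization: P = B₀·r / (1 − (1+r)^(−n)) = 7450.00·0.00916667 / (1 − 1.00917^(−57)).
Denominator 1 − (1+r)^(−57) = 0.405550638.
P = 68.2917 / 0.405550638 ≈ 168.39.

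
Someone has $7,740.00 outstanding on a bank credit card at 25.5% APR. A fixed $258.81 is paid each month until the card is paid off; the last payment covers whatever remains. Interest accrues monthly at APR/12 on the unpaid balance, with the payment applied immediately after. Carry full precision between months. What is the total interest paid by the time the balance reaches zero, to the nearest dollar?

$4,682

Monthly rate r = 25.5%/12 = 2.125% = 0.02125.
Payoff takes n = ⌈−ln(1 − rB₀/P)/ln(1+r)⌉ = ⌈47.997⌉ = 48 payments; the last is $257.94.
Total paid = 47·$258.81 + $257.94 = $12,422.01.
Total interest = total paid − principal = $12,422.01 − $7,740.00 = $4,682.01.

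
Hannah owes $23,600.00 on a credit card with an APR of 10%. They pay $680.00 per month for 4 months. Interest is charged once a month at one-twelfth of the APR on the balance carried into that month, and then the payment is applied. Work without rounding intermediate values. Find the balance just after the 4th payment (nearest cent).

$21,642.37

Monthly rate r = 10%/12 = 0.833333% = 0.00833333.
Each month: B ← B·(1+r) − $680.00.
Month 1: interest $196.67; balance after payment $23,116.67.
Month 2: interest $192.64; balance after payment $22,629.31.
Month 3: interest $188.58; balance after payment $22,137.88.
Month 4: interest $184.48; balance after payment $21,642.37.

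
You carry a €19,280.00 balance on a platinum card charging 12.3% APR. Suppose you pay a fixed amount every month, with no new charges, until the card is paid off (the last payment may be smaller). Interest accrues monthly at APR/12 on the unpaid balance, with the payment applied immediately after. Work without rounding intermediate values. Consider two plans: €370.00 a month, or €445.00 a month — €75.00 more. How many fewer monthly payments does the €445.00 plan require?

17 fewer payments

Monthly rate r = 12.3%/12 = 1.025% = 0.01025.
At €370.00/mo: n = ⌈−ln(1 − rB₀/P)/ln(1+r)⌉ = 75 payments (last €332.61); total interest = total paid − €19,280.00 = €8,432.61.
At €445.00/mo: 58 payments (last €256.82); total interest €6,341.82.
Payments saved = 75 − 58 = 17.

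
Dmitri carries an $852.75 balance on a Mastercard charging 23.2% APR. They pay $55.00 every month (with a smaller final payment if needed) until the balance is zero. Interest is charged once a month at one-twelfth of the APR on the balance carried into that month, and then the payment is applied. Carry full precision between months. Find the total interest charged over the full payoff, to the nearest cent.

Monthly rate r = 23.2%/12 = 1.93333% = 0.0193333.
Payoff takes n = ⌈−ln(1 − rB₀/P)/ln(1+r)⌉ = ⌈18.608⌉ = 19 payments; the last is $33.57.
Total paid = 18·$55.00 + $33.57 = $1,023.57.
Total interest = total paid − principal = $1,023.57 − $852.75 = $170.82.

$170.82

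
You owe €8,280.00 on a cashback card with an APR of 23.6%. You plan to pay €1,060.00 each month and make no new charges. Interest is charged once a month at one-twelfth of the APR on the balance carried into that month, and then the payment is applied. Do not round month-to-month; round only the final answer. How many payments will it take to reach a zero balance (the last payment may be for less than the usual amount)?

9 payments

Monthly rate r = 23.6%/12 = 1.96667% = 0.0196667.
Recurrence: B ← B·(1+r) − €1,060.00.
Month 1: interest €162.84; balance after payment €7,382.84.
Month 2: interest €145.20; balance after payment €6,468.04.
Closed form: n = −ln(1 − rB₀/P)/ln(1+r) = −ln(0.84638)/ln(1.01967) ≈ 8.564, so the balance reaches zero during payment 9.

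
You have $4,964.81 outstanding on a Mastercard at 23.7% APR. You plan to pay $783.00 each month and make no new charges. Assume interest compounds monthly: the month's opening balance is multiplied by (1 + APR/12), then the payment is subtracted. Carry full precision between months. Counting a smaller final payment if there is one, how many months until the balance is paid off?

Monthly rate r = 23.7%/12 = 1.975% = 0.01975.
Recurrence: B ← B·(1+r) − $783.00.
Month 1: interest $98.05; balance after payment $4,279.86.
Month 2: interest $84.53; balance after payment $3,581.39.
Closed form: n = −ln(1 − rB₀/P)/ln(1+r) = −ln(0.87477)/ln(1.01975) ≈ 6.841, so the balance reaches zero during payment 7.

7 payments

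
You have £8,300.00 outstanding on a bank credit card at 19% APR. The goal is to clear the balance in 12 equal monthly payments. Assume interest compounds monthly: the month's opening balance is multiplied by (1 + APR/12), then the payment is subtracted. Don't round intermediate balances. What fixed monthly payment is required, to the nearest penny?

Monthly rate r = 19%/12 = 1.58333% = 0.0158333.
Level-payment amortization: P = B₀·r / (1 − (1+r)^(−n)) = 8300.00·0.0158333 / (1 − 1.01583^(−12)).
Denominator 1 − (1+r)^(−12) = 0.171809041.
P = 131.417 / 0.171809041 ≈ 764.90.

£764.90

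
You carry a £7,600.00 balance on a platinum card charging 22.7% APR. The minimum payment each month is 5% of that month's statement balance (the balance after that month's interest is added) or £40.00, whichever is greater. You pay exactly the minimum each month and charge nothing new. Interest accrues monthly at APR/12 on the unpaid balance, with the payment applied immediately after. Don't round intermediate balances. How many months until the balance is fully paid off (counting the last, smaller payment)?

95 months

Monthly rate r = 22.7%/12 = 1.89167% = 0.0189167.
While 5% of the post-interest balance exceeds £40.00, each month B ← (B·(1+r))·(1 − 0.05), i.e. B shrinks by the factor (1+r)·0.95 = 0.96797.
This holds for months 1–70. Entering month 71 the balance is £778.35; 5% of the post-interest balance is now below £40.00, so the flat £40.00 minimum applies from here.
From month 71 a fixed £40.00 at rate r clears £778.35 in 25 more payments. Total: 70 + 25 = 95 months.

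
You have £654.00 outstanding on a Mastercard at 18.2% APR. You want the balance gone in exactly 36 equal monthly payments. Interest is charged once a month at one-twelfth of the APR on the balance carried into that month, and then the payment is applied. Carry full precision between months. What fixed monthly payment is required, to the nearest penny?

£23.71

Monthly rate r = 18.2%/12 = 1.51667% = 0.0151667.
Level-payment amortization: P = B₀·r / (1 − (1+r)^(−n)) = 654.00·0.0151667 / (1 − 1.01517^(−36)).
Denominator 1 − (1+r)^(−36) = 0.418358438.
P = 9.919 / 0.418358438 ≈ 23.71.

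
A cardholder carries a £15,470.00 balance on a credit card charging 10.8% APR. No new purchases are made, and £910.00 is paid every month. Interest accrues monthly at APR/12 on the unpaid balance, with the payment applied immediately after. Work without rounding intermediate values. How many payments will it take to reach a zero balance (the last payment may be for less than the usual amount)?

19 months

Monthly rate r = 10.8%/12 = 0.9% = 0.009.
Recurrence: B ← B·(1+r) − £910.00.
Month 1: interest £139.23; balance after payment £14,699.23.
Month 2: interest £132.29; balance after payment £13,921.52.
Closed form: n = −ln(1 − rB₀/P)/ln(1+r) = −ln(0.847)/ln(1.009) ≈ 18.533, so the balance reaches zero during payment 19.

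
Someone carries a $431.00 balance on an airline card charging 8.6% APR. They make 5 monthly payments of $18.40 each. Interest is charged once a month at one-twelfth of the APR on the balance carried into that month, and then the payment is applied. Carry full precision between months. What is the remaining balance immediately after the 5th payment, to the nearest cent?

$353.34

Monthly rate r = 8.6%/12 = 0.716667% = 0.00716667.
Each month: B ← B·(1+r) − $18.40.
Month 1: interest $3.09; balance after payment $415.69.
Month 2: interest $2.98; balance after payment $400.27.
Month 3: interest $2.87; balance after payment $384.74.
Month 4: interest $2.76; balance after payment $369.09.
Month 5: interest $2.65; balance after payment $353.34.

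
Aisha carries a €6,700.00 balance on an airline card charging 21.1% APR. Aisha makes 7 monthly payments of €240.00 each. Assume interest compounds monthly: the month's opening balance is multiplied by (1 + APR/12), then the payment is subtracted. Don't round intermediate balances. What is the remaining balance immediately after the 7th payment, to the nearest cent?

€5,798.19

Monthly rate r = 21.1%/12 = 1.75833% = 0.0175833.
Each month: B ← B·(1+r) − €240.00.
Month 1: interest €117.81; balance after payment €6,577.81.
Month 2: interest €115.66; balance after payment €6,453.47.
Month 3: interest €113.47; balance after payment €6,326.94.
Month 4: interest €111.25; balance after payment €6,198.19.
Month 5: interest €108.98; balance after payment €6,067.18.
Month 6: interest €106.68; balance after payment €5,933.86.
Month 7: interest €104.34; balance after payment €5,798.19.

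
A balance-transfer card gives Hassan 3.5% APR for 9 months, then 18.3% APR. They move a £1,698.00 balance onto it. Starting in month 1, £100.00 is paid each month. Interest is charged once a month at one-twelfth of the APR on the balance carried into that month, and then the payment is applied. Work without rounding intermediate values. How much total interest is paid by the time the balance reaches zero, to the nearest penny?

Promo months 1–9 at r₀ = 3.5%/12 = 0.00291667; months 10+ at r₁ = 18.3%/12 = 0.01525.
After month 9: iterate B ← B·(1+r₀) − £100.00 for 9 months → £832.52.
Then at r₁ with £100.00/mo: n₂ = −ln(1 − r₁·B/P)/ln(1+r₁) ≈ 8.97 → 9 more payments.
Total paid = 17·£100.00 + £97.11 = £1,797.11; interest = £1,797.11 − £1,698.00 = £99.11.

£99.11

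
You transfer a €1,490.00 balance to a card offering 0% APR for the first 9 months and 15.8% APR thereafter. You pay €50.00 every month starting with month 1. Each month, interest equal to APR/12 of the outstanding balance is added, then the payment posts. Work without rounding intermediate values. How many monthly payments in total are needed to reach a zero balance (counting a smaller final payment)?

34 months

Promo months 1–9 at r₀ = 0%/12 = 0; months 10+ at r₁ = 15.8%/12 = 0.0131667.
After month 9 (no interest yet): B = €1,490.00 − 9·€50.00 = €1,040.00.
Then at r₁ with €50.00/mo: n₂ = −ln(1 − r₁·B/P)/ln(1+r₁) ≈ 24.47 → 25 more payments.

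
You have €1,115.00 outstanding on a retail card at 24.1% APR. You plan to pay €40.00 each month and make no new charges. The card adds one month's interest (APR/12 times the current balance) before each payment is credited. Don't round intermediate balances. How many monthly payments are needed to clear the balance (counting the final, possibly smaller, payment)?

42 months

Monthly rate r = 24.1%/12 = 2.00833% = 0.0200833.
Recurrence: B ← B·(1+r) − €40.00.
Month 1: interest €22.39; balance after payment €1,097.39.
Month 2: interest €22.04; balance after payment €1,079.43.
Closed form: n = −ln(1 − rB₀/P)/ln(1+r) = −ln(0.44018)/ln(1.02008) ≈ 41.268, so the balance reaches zero during payment 42.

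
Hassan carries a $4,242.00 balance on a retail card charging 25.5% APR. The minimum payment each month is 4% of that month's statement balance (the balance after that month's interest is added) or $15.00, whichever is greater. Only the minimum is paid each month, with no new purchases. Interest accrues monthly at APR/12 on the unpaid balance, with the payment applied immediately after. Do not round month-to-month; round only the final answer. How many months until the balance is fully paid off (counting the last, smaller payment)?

Monthly rate r = 25.5%/12 = 2.125% = 0.02125.
While 4% of the post-interest balance exceeds $15.00, each month B ← (B·(1+r))·(1 − 0.04), i.e. B shrinks by the factor (1+r)·0.96 = 0.9804.
This holds for months 1–124. Entering month 125 the balance is $364.40; 4% of the post-interest balance is now below $15.00, so the flat $15.00 minimum applies from here.
From month 125 a fixed $15.00 at rate r clears $364.40 in 35 more payments. Total: 124 + 35 = 159 months.

159 months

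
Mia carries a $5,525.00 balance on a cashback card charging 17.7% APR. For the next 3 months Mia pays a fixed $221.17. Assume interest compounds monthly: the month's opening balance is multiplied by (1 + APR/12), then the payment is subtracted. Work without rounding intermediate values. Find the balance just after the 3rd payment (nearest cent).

$5,099.76

Monthly rate r = 17.7%/12 = 1.475% = 0.01475.
Each month: B ← B·(1+r) − $221.17.
Month 1: interest $81.49; balance after payment $5,385.32.
Month 2: interest $79.43; balance after payment $5,243.59.
Month 3: interest $77.34; balance after payment $5,099.76.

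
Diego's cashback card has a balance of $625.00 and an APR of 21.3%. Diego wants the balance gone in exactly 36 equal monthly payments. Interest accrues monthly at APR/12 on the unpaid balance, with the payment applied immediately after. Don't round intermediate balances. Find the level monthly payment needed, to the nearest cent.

$23.64

Monthly rate r = 21.3%/12 = 1.775% = 0.01775.
Level-payment amortization: P = B₀·r / (1 − (1+r)^(−n)) = 625.00·0.01775 / (1 − 1.01775^(−36)).
Denominator 1 − (1+r)^(−36) = 0.469213337.
P = 11.0938 / 0.469213337 ≈ 23.64.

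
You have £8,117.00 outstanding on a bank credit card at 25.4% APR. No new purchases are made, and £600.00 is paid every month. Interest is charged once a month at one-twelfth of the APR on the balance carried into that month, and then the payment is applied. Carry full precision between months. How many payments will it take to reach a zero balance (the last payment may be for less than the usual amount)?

Monthly rate r = 25.4%/12 = 2.11667% = 0.0211667.
Recurrence: B ← B·(1+r) − £600.00.
Month 1: interest £171.81; balance after payment £7,688.81.
Month 2: interest £162.75; balance after payment £7,251.56.
Closed form: n = −ln(1 − rB₀/P)/ln(1+r) = −ln(0.71365)/ln(1.02117) ≈ 16.106, so the balance reaches zero during payment 17.

17 payments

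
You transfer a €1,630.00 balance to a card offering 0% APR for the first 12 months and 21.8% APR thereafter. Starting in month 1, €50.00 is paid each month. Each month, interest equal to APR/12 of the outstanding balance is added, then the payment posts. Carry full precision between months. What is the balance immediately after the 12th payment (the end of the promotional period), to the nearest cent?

Promo months 1–12 at r₀ = 0%/12 = 0; months 13+ at r₁ = 21.8%/12 = 0.0181667.
After month 12 (no interest yet): B = €1,630.00 − 12·€50.00 = €1,030.00.

€1,030.00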